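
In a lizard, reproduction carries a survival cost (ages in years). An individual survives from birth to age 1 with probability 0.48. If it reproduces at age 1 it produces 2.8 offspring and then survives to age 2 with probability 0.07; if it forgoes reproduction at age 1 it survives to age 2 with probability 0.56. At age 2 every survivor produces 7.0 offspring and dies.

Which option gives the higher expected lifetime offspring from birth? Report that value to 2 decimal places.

breed at age 1: R₀ = 0.48 × (2.8 + 0.07 × 7.0) = 0.48 × 3.2900 = 1.5792
delay to age 2: R₀ = 0.48 × (0.56 × 7.0) = 0.48 × 3.9200 = 1.8816
Higher: delay to age 2 (1.8816).

1.88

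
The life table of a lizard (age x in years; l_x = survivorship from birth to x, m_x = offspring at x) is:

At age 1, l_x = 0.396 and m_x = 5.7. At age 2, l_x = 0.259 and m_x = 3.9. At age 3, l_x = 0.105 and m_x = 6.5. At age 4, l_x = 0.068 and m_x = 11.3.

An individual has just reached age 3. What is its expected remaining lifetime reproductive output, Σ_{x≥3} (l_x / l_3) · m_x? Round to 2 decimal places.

13.82

l_3 = 0.105. Conditional survival from age 3 to x is l_x / l_3.
  x=3: (0.105/0.105) × 6.5 = 6.5000
  x=4: (0.068/0.105) × 11.3 = 7.3181
Sum = 6.5000 + 7.3181 = 13.8181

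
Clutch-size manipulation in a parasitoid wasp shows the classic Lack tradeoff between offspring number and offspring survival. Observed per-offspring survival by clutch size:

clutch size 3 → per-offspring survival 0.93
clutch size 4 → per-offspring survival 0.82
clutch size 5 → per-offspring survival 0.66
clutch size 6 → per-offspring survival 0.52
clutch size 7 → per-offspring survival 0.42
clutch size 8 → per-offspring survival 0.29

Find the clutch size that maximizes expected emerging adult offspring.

Expected emerging adult offspring = c × s(c):
  c=3: 3 × 0.93 = 2.790
  c=4: 4 × 0.82 = 3.280
  c=5: 5 × 0.66 = 3.300
  c=6: 6 × 0.52 = 3.120
  c=7: 7 × 0.42 = 2.940
  c=8: 8 × 0.29 = 2.320
Maximum at c = 5 (3.300 emerging adult offspring).

5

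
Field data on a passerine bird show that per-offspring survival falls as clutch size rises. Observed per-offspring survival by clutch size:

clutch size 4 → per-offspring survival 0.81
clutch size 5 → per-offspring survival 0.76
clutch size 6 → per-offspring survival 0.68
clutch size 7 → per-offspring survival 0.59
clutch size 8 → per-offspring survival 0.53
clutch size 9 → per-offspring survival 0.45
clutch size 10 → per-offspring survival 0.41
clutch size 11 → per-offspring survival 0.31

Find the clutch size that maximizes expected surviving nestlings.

8

Expected surviving nestlings = c × s(c):
  c=4: 4 × 0.81 = 3.240
  c=5: 5 × 0.76 = 3.800
  c=6: 6 × 0.68 = 4.080
  c=7: 7 × 0.59 = 4.130
  c=8: 8 × 0.53 = 4.240
  c=9: 9 × 0.45 = 4.050
  c=10: 10 × 0.41 = 4.100
  c=11: 11 × 0.31 = 3.410
Maximum at c = 8 (4.240 surviving nestlings).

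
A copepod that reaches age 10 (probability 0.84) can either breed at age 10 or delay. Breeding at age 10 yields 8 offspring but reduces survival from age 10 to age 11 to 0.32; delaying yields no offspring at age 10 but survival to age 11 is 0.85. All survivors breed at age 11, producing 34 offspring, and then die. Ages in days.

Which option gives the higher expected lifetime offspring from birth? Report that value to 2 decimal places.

breed at age 10: R₀ = 0.84 × (8 + 0.32 × 34) = 0.84 × 18.8800 = 15.8592
delay to age 11: R₀ = 0.84 × (0.85 × 34) = 0.84 × 28.9000 = 24.2760
Higher: delay to age 11 (24.2760).

24.28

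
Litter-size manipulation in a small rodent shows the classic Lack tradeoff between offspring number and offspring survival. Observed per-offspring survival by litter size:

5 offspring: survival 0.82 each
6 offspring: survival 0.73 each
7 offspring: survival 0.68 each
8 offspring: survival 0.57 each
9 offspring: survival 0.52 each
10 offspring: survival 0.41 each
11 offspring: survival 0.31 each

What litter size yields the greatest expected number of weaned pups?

7

Expected weaned pups = c × s(c):
  c=5: 5 × 0.82 = 4.100
  c=6: 6 × 0.73 = 4.380
  c=7: 7 × 0.68 = 4.760
  c=8: 8 × 0.57 = 4.560
  c=9: 9 × 0.52 = 4.680
  c=10: 10 × 0.41 = 4.100
  c=11: 11 × 0.31 = 3.410
Maximum at c = 7 (4.760 weaned pups).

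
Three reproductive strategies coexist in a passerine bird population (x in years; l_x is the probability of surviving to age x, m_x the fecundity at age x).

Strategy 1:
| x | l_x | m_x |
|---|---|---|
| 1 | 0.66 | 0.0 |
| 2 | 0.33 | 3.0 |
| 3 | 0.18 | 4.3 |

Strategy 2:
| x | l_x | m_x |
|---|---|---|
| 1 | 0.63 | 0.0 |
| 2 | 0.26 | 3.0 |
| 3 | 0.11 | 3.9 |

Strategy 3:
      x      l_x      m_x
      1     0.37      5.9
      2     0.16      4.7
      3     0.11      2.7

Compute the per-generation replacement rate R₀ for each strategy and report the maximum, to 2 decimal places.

3.23

Strategy 1: R₀ = 0.66×0.0 + 0.33×3.0 + 0.18×4.3 = 1.7640
Strategy 2: R₀ = 0.63×0.0 + 0.26×3.0 + 0.11×3.9 = 1.2090
Strategy 3: R₀ = 0.37×5.9 + 0.16×4.7 + 0.11×2.7 = 3.2320
Highest R₀: strategy 3 with 3.2320.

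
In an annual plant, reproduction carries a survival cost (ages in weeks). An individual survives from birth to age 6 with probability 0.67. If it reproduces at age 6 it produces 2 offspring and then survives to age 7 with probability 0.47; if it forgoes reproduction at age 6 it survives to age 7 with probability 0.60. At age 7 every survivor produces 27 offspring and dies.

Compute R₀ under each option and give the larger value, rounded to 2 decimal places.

breed at age 6: R₀ = 0.67 × (2 + 0.47 × 27) = 0.67 × 14.6900 = 9.8423
delay to age 7: R₀ = 0.67 × (0.60 × 27) = 0.67 × 16.2000 = 10.8540
Higher: delay to age 7 (10.8540).

10.85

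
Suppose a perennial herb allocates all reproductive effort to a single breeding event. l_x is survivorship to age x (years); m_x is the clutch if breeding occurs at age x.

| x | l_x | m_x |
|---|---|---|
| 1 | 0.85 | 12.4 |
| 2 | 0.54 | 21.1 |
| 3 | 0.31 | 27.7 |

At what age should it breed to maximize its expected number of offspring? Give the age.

2

Expected offspring if breeding at age x = l_x × m_x:
  age 1: 0.85 × 12.4 = 10.540
  age 2: 0.54 × 21.1 = 11.394
  age 3: 0.31 × 27.7 = 8.587
Maximum at age 2 (11.394).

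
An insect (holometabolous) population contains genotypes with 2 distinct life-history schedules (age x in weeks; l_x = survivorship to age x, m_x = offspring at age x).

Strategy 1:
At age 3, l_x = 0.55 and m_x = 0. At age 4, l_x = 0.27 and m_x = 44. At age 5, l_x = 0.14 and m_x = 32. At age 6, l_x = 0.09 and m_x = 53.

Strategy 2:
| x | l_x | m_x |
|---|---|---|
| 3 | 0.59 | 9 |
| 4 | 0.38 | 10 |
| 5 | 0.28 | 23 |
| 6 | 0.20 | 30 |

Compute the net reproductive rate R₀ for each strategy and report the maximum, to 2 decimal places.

Strategy 1: R₀ = 0.55×0 + 0.27×44 + 0.14×32 + 0.09×53 = 21.1300
Strategy 2: R₀ = 0.59×9 + 0.38×10 + 0.28×23 + 0.20×30 = 21.5500
Highest R₀: strategy 2 with 21.5500.

21.55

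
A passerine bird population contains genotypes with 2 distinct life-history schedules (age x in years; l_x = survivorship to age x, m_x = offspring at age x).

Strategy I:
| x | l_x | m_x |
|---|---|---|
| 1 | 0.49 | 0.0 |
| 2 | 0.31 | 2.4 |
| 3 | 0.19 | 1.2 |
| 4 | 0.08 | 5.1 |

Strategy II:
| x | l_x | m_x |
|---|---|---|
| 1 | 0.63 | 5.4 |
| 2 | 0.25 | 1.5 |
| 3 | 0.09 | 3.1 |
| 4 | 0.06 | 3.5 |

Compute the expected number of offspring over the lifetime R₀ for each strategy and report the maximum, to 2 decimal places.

4.27

Strategy I: R₀ = 0.49×0.0 + 0.31×2.4 + 0.19×1.2 + 0.08×5.1 = 1.3800
Strategy II: R₀ = 0.63×5.4 + 0.25×1.5 + 0.09×3.1 + 0.06×3.5 = 4.2660
Highest R₀: strategy II with 4.2660.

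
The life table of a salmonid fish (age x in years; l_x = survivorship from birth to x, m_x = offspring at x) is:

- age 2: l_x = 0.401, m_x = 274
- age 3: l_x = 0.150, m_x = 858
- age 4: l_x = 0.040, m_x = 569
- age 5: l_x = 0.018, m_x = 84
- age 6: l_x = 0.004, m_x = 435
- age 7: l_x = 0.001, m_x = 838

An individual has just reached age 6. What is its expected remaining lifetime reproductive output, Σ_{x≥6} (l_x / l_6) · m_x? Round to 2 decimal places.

644.50

l_6 = 0.004. Conditional survival from age 6 to x is l_x / l_6.
  x=6: (0.004/0.004) × 435 = 435.0000
  x=7: (0.001/0.004) × 838 = 209.5000
Sum = 435.0000 + 209.5000 = 644.5000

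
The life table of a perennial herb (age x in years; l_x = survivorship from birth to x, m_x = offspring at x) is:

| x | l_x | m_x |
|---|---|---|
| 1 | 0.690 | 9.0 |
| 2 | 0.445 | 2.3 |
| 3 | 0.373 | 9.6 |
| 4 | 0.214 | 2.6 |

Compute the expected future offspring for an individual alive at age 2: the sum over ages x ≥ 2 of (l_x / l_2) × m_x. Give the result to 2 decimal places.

l_2 = 0.445. Conditional survival from age 2 to x is l_x / l_2.
  x=2: (0.445/0.445) × 2.3 = 2.3000
  x=3: (0.373/0.445) × 9.6 = 8.0467
  x=4: (0.214/0.445) × 2.6 = 1.2503
Sum = 2.3000 + 8.0467 + 1.2503 = 11.5971

11.60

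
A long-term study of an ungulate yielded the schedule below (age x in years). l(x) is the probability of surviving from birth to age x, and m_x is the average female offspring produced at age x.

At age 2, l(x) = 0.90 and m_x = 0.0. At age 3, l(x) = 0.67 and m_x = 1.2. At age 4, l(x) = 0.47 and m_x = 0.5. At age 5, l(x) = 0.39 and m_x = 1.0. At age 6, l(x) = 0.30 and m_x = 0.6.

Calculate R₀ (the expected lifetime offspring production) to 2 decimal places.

R₀ = Σ l(x) m_x:
  age 2: 0.90 × 0.0 = 0.0000
  age 3: 0.67 × 1.2 = 0.8040
  age 4: 0.47 × 0.5 = 0.2350
  age 5: 0.39 × 1.0 = 0.3900
  age 6: 0.30 × 0.6 = 0.1800
R₀ = 0.0000 + 0.8040 + 0.2350 + 0.3900 + 0.1800 = 1.6090

1.61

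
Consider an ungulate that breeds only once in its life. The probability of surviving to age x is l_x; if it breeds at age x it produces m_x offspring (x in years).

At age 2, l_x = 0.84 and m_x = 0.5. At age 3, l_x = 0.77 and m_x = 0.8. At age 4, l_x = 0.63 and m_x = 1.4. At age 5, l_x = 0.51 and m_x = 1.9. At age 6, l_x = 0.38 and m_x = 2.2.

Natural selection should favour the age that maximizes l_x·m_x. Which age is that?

Expected offspring if breeding at age x = l_x × m_x:
  age 2: 0.84 × 0.5 = 0.420
  age 3: 0.77 × 0.8 = 0.616
  age 4: 0.63 × 1.4 = 0.882
  age 5: 0.51 × 1.9 = 0.969
  age 6: 0.38 × 2.2 = 0.836
Maximum at age 5 (0.969).

5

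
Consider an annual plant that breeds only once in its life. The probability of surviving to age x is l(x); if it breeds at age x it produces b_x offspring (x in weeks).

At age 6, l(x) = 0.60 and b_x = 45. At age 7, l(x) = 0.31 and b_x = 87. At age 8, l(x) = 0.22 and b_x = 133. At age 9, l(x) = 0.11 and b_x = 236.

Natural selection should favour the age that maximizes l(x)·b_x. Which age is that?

8

Expected offspring if breeding at age x = l(x) × b_x:
  age 6: 0.60 × 45 = 27.000
  age 7: 0.31 × 87 = 26.970
  age 8: 0.22 × 133 = 29.260
  age 9: 0.11 × 236 = 25.960
Maximum at age 8 (29.260).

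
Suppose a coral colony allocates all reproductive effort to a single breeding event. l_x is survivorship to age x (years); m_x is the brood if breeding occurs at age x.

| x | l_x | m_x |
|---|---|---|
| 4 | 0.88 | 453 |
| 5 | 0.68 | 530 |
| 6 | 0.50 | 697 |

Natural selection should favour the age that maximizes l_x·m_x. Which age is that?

4

Expected offspring if breeding at age x = l_x × m_x:
  age 4: 0.88 × 453 = 398.640
  age 5: 0.68 × 530 = 360.400
  age 6: 0.50 × 697 = 348.500
Maximum at age 4 (398.640).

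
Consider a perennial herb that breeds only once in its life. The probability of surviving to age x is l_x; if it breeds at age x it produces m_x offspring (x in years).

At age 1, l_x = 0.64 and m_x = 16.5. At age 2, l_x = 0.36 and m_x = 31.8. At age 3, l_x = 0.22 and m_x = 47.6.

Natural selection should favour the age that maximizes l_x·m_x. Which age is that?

2

Expected offspring if breeding at age x = l_x × m_x:
  age 1: 0.64 × 16.5 = 10.560
  age 2: 0.36 × 31.8 = 11.448
  age 3: 0.22 × 47.6 = 10.472
Maximum at age 2 (11.448).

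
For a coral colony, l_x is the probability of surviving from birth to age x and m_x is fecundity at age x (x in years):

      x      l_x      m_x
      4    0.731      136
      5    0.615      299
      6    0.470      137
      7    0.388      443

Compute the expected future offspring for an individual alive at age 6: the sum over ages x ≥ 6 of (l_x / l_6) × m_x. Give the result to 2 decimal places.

l_6 = 0.470. Conditional survival from age 6 to x is l_x / l_6.
  x=6: (0.470/0.470) × 137 = 137.0000
  x=7: (0.388/0.470) × 443 = 365.7106
Sum = 137.0000 + 365.7106 = 502.7106

502.71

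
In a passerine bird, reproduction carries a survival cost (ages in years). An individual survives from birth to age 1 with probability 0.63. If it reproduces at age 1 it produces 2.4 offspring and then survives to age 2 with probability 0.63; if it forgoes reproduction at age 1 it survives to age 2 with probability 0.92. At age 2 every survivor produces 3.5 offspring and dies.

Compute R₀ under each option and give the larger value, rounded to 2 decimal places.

breed at age 1: R₀ = 0.63 × (2.4 + 0.63 × 3.5) = 0.63 × 4.6050 = 2.9012
delay to age 2: R₀ = 0.63 × (0.92 × 3.5) = 0.63 × 3.2200 = 2.0286
Higher: breed at age 1 (2.9012).

2.90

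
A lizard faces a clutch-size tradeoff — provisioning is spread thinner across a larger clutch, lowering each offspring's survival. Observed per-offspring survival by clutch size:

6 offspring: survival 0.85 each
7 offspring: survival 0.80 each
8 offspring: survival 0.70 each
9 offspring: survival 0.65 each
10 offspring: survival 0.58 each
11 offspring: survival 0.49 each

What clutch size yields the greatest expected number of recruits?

9

Expected recruits = c × s(c):
  c=6: 6 × 0.85 = 5.100
  c=7: 7 × 0.80 = 5.600
  c=8: 8 × 0.70 = 5.600
  c=9: 9 × 0.65 = 5.850
  c=10: 10 × 0.58 = 5.800
  c=11: 11 × 0.49 = 5.390
Maximum at c = 9 (5.850 recruits).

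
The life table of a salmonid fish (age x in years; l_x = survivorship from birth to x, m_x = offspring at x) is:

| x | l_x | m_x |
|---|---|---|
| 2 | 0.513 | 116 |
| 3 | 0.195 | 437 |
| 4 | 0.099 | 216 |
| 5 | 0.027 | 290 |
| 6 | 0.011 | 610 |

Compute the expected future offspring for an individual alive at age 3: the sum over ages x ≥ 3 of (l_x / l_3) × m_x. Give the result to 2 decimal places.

l_3 = 0.195. Conditional survival from age 3 to x is l_x / l_3.
  x=3: (0.195/0.195) × 437 = 437.0000
  x=4: (0.099/0.195) × 216 = 109.6615
  x=5: (0.027/0.195) × 290 = 40.1538
  x=6: (0.011/0.195) × 610 = 34.4103
Sum = 437.0000 + 109.6615 + 40.1538 + 34.4103 = 621.2256

621.23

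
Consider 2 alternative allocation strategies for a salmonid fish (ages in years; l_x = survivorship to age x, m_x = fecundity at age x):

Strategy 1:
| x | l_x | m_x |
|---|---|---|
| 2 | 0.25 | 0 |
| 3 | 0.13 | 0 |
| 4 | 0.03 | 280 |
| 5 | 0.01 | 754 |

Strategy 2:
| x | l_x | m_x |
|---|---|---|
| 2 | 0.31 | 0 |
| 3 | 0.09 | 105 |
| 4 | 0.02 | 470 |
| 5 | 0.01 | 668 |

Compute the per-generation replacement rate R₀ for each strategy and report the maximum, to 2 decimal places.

Strategy 1: R₀ = 0.25×0 + 0.13×0 + 0.03×280 + 0.01×754 = 15.9400
Strategy 2: R₀ = 0.31×0 + 0.09×105 + 0.02×470 + 0.01×668 = 25.5300
Highest R₀: strategy 2 with 25.5300.

25.53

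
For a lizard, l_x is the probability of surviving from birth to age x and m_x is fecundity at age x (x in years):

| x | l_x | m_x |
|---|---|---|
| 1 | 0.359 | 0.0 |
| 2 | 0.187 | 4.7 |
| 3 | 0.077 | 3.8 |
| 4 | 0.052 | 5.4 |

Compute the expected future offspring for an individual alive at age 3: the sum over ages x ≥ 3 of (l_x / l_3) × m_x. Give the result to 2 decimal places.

7.45

l_3 = 0.077. Conditional survival from age 3 to x is l_x / l_3.
  x=3: (0.077/0.077) × 3.8 = 3.8000
  x=4: (0.052/0.077) × 5.4 = 3.6468
Sum = 3.8000 + 3.6468 = 7.4468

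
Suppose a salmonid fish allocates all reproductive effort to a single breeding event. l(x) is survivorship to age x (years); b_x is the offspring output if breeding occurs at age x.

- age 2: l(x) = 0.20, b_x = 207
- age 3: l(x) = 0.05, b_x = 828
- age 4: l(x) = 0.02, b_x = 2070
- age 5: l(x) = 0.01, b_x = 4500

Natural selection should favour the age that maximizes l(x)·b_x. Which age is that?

Expected offspring if breeding at age x = l(x) × b_x:
  age 2: 0.20 × 207 = 41.400
  age 3: 0.05 × 828 = 41.400
  age 4: 0.02 × 2070 = 41.400
  age 5: 0.01 × 4500 = 45.000
Maximum at age 5 (45.000).

5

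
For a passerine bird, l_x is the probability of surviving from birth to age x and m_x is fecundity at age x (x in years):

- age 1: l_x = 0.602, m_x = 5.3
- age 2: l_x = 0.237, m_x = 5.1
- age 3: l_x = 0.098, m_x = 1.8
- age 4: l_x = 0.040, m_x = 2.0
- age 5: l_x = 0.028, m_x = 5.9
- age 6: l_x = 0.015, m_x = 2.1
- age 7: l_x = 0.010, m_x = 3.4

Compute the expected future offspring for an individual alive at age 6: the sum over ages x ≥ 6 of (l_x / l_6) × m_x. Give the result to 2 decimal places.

l_6 = 0.015. Conditional survival from age 6 to x is l_x / l_6.
  x=6: (0.015/0.015) × 2.1 = 2.1000
  x=7: (0.010/0.015) × 3.4 = 2.2667
Sum = 2.1000 + 2.2667 = 4.3667

4.37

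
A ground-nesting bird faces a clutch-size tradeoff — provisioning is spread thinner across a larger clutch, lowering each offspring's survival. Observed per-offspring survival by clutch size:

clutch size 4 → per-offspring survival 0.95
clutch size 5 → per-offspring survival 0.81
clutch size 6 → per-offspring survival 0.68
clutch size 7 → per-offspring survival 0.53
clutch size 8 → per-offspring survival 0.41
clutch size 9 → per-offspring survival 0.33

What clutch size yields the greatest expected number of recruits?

Expected recruits = c × s(c):
  c=4: 4 × 0.95 = 3.800
  c=5: 5 × 0.81 = 4.050
  c=6: 6 × 0.68 = 4.080
  c=7: 7 × 0.53 = 3.710
  c=8: 8 × 0.41 = 3.280
  c=9: 9 × 0.33 = 2.970
Maximum at c = 6 (4.080 recruits).

6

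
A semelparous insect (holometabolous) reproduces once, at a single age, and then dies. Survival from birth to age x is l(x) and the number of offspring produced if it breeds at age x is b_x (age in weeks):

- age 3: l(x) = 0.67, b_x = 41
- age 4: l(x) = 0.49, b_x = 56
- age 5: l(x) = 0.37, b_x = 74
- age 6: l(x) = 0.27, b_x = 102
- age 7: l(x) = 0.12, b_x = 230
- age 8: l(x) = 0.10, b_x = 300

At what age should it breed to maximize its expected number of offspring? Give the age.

8

Expected offspring if breeding at age x = l(x) × b_x:
  age 3: 0.67 × 41 = 27.470
  age 4: 0.49 × 56 = 27.440
  age 5: 0.37 × 74 = 27.380
  age 6: 0.27 × 102 = 27.540
  age 7: 0.12 × 230 = 27.600
  age 8: 0.10 × 300 = 30.000
Maximum at age 8 (30.000).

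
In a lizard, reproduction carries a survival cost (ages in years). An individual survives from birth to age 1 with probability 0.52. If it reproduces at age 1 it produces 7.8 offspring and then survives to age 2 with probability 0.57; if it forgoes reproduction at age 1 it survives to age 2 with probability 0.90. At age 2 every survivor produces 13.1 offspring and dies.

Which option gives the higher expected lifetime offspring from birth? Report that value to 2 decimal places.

7.94

breed at age 1: R₀ = 0.52 × (7.8 + 0.57 × 13.1) = 0.52 × 15.2670 = 7.9388
delay to age 2: R₀ = 0.52 × (0.90 × 13.1) = 0.52 × 11.7900 = 6.1308
Higher: breed at age 1 (7.9388).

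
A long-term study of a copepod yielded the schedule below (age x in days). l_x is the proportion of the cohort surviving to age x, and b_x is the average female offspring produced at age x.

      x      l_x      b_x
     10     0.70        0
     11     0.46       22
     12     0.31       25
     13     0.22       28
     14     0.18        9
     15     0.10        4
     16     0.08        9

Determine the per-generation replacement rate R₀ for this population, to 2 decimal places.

26.77

R₀ = Σ l_x b_x:
  age 10: 0.70 × 0 = 0.0000
  age 11: 0.46 × 22 = 10.1200
  age 12: 0.31 × 25 = 7.7500
  age 13: 0.22 × 28 = 6.1600
  age 14: 0.18 × 9 = 1.6200
  age 15: 0.10 × 4 = 0.4000
  age 16: 0.08 × 9 = 0.7200
R₀ = 0.0000 + 10.1200 + 7.7500 + 6.1600 + 1.6200 + 0.4000 + 0.7200 = 26.7700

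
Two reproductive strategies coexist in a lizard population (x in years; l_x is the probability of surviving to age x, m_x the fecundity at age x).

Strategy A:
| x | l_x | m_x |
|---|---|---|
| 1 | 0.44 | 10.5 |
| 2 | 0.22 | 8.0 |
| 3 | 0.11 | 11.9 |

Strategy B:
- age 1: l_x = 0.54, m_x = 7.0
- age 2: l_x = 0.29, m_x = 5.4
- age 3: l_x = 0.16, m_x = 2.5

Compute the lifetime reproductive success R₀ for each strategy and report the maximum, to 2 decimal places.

Strategy A: R₀ = 0.44×10.5 + 0.22×8.0 + 0.11×11.9 = 7.6890
Strategy B: R₀ = 0.54×7.0 + 0.29×5.4 + 0.16×2.5 = 5.7460
Highest R₀: strategy A with 7.6890.

7.69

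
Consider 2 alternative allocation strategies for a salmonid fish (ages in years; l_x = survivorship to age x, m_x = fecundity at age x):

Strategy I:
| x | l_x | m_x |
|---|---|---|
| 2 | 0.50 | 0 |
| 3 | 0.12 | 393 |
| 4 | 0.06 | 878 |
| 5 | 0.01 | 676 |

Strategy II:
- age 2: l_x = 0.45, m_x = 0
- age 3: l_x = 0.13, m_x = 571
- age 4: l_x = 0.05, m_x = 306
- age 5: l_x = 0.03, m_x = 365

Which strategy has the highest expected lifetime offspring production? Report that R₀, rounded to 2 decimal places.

106.60

Strategy I: R₀ = 0.50×0 + 0.12×393 + 0.06×878 + 0.01×676 = 106.6000
Strategy II: R₀ = 0.45×0 + 0.13×571 + 0.05×306 + 0.03×365 = 100.4800
Highest R₀: strategy I with 106.6000.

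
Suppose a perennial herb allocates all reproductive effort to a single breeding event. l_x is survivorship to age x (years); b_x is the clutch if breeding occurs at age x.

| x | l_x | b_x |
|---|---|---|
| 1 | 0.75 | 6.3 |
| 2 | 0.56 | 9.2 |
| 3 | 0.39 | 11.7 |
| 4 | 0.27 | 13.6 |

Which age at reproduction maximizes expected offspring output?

2

Expected offspring if breeding at age x = l_x × b_x:
  age 1: 0.75 × 6.3 = 4.725
  age 2: 0.56 × 9.2 = 5.152
  age 3: 0.39 × 11.7 = 4.563
  age 4: 0.27 × 13.6 = 3.672
Maximum at age 2 (5.152).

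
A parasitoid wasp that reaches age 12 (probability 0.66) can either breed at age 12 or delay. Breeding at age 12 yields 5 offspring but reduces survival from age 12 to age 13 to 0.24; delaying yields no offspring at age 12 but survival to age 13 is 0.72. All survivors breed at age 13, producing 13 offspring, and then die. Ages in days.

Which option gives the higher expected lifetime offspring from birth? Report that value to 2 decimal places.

6.18

breed at age 12: R₀ = 0.66 × (5 + 0.24 × 13) = 0.66 × 8.1200 = 5.3592
delay to age 13: R₀ = 0.66 × (0.72 × 13) = 0.66 × 9.3600 = 6.1776
Higher: delay to age 13 (6.1776).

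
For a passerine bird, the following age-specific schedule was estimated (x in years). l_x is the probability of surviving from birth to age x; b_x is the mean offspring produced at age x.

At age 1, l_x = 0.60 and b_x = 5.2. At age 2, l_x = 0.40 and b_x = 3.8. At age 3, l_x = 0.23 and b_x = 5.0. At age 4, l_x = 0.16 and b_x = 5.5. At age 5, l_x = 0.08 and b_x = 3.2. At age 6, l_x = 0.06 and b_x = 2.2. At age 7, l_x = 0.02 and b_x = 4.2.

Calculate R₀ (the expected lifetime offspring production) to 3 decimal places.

R₀ = Σ l_x b_x:
  age 1: 0.60 × 5.2 = 3.1200
  age 2: 0.40 × 3.8 = 1.5200
  age 3: 0.23 × 5.0 = 1.1500
  age 4: 0.16 × 5.5 = 0.8800
  age 5: 0.08 × 3.2 = 0.2560
  age 6: 0.06 × 2.2 = 0.1320
  age 7: 0.02 × 4.2 = 0.0840
R₀ = 3.1200 + 1.5200 + 1.1500 + 0.8800 + 0.2560 + 0.1320 + 0.0840 = 7.1420

7.142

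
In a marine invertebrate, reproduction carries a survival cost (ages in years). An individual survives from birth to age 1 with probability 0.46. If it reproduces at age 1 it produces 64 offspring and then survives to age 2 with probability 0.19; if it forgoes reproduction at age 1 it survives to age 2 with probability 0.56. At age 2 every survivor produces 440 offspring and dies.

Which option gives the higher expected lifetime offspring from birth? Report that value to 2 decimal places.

breed at age 1: R₀ = 0.46 × (64 + 0.19 × 440) = 0.46 × 147.6000 = 67.8960
delay to age 2: R₀ = 0.46 × (0.56 × 440) = 0.46 × 246.4000 = 113.3440
Higher: delay to age 2 (113.3440).

113.34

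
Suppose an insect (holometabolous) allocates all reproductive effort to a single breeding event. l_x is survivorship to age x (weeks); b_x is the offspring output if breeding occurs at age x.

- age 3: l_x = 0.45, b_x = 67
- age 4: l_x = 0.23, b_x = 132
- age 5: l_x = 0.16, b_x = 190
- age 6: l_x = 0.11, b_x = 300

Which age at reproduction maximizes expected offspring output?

Expected offspring if breeding at age x = l_x × b_x:
  age 3: 0.45 × 67 = 30.150
  age 4: 0.23 × 132 = 30.360
  age 5: 0.16 × 190 = 30.400
  age 6: 0.11 × 300 = 33.000
Maximum at age 6 (33.000).

6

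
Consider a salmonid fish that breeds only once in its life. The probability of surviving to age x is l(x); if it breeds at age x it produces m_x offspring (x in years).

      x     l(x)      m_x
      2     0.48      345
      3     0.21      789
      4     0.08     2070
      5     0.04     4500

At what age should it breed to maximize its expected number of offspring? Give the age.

5

Expected offspring if breeding at age x = l(x) × m_x:
  age 2: 0.48 × 345 = 165.600
  age 3: 0.21 × 789 = 165.690
  age 4: 0.08 × 2070 = 165.600
  age 5: 0.04 × 4500 = 180.000
Maximum at age 5 (180.000).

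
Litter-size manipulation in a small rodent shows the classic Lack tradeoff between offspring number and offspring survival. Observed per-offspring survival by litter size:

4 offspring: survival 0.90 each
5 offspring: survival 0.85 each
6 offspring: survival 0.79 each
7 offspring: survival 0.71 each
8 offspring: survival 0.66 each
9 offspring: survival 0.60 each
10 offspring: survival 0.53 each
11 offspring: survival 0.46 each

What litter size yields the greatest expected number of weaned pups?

Expected weaned pups = c × s(c):
  c=4: 4 × 0.90 = 3.600
  c=5: 5 × 0.85 = 4.250
  c=6: 6 × 0.79 = 4.740
  c=7: 7 × 0.71 = 4.970
  c=8: 8 × 0.66 = 5.280
  c=9: 9 × 0.60 = 5.400
  c=10: 10 × 0.53 = 5.300
  c=11: 11 × 0.46 = 5.060
Maximum at c = 9 (5.400 weaned pups).

9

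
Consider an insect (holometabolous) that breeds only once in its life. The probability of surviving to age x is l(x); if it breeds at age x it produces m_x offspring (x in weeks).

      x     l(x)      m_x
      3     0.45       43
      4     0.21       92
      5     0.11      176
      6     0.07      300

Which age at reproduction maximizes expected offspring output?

Expected offspring if breeding at age x = l(x) × m_x:
  age 3: 0.45 × 43 = 19.350
  age 4: 0.21 × 92 = 19.320
  age 5: 0.11 × 176 = 19.360
  age 6: 0.07 × 300 = 21.000
Maximum at age 6 (21.000).

6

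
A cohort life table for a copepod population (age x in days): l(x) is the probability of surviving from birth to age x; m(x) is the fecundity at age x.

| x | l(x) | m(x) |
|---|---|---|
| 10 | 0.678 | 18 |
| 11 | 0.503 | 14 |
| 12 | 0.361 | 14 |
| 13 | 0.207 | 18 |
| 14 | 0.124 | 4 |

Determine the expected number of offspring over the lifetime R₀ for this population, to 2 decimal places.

28.52

R₀ = Σ l(x) m(x):
  age 10: 0.678 × 18 = 12.2040
  age 11: 0.503 × 14 = 7.0420
  age 12: 0.361 × 14 = 5.0540
  age 13: 0.207 × 18 = 3.7260
  age 14: 0.124 × 4 = 0.4960
R₀ = 12.2040 + 7.0420 + 5.0540 + 3.7260 + 0.4960 = 28.5220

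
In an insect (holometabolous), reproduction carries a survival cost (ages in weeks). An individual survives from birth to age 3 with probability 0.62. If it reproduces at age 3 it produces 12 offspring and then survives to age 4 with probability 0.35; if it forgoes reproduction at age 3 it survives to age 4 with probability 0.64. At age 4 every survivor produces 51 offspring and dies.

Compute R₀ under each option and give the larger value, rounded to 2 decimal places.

20.24

breed at age 3: R₀ = 0.62 × (12 + 0.35 × 51) = 0.62 × 29.8500 = 18.5070
delay to age 4: R₀ = 0.62 × (0.64 × 51) = 0.62 × 32.6400 = 20.2368
Higher: delay to age 4 (20.2368).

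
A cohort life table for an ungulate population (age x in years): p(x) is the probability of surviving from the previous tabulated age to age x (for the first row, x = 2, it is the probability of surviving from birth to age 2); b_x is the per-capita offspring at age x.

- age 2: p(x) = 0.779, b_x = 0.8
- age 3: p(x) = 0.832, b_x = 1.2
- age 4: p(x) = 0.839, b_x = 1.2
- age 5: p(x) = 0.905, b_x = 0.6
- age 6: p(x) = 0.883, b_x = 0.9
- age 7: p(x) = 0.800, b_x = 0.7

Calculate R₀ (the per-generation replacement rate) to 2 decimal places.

Survivorship from birth: l_x = p_2·p_3·…·p_x.
  l_2 = 0.77900
  l_3 = 0.64813
  l_4 = 0.54378
  l_5 = 0.49212
  l_6 = 0.43454
  l_7 = 0.34763
R₀ = Σ l_x b_x:
  age 2: 0.77900 × 0.8 = 0.6232
  age 3: 0.64813 × 1.2 = 0.7778
  age 4: 0.54378 × 1.2 = 0.6525
  age 5: 0.49212 × 0.6 = 0.2953
  age 6: 0.43454 × 0.9 = 0.3911
  age 7: 0.34763 × 0.7 = 0.2433
R₀ = 0.6232 + 0.7778 + 0.6525 + 0.2953 + 0.3911 + 0.2433 = 2.9832

2.98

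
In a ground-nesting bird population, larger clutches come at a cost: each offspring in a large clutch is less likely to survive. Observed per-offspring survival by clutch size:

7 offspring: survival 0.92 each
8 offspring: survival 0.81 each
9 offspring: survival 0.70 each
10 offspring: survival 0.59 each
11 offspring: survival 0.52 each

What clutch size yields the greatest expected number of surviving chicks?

8

Expected surviving chicks = c × s(c):
  c=7: 7 × 0.92 = 6.440
  c=8: 8 × 0.81 = 6.480
  c=9: 9 × 0.70 = 6.300
  c=10: 10 × 0.59 = 5.900
  c=11: 11 × 0.52 = 5.720
Maximum at c = 8 (6.480 surviving chicks).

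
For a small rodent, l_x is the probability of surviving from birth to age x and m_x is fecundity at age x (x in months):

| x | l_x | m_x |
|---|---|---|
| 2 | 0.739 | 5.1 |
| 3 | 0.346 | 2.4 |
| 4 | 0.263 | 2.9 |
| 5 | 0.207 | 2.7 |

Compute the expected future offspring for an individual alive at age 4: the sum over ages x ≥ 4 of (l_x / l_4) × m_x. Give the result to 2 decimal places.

5.03

l_4 = 0.263. Conditional survival from age 4 to x is l_x / l_4.
  x=4: (0.263/0.263) × 2.9 = 2.9000
  x=5: (0.207/0.263) × 2.7 = 2.1251
Sum = 2.9000 + 2.1251 = 5.0251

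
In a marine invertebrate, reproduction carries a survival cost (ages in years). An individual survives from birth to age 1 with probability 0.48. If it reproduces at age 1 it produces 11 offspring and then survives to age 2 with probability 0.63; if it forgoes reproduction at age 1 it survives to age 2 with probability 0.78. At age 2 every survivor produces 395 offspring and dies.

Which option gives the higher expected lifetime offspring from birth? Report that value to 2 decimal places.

147.89

breed at age 1: R₀ = 0.48 × (11 + 0.63 × 395) = 0.48 × 259.8500 = 124.7280
delay to age 2: R₀ = 0.48 × (0.78 × 395) = 0.48 × 308.1000 = 147.8880
Higher: delay to age 2 (147.8880).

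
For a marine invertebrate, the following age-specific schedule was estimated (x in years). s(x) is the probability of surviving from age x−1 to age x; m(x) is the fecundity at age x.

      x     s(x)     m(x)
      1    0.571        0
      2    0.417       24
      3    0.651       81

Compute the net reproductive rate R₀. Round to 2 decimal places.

18.27

Survivorship from birth: l_x = s_1·s_2·…·s_x.
  l_1 = 0.57100
  l_2 = 0.23811
  l_3 = 0.15501
R₀ = Σ l_x m(x):
  age 1: 0.57100 × 0 = 0.0000
  age 2: 0.23811 × 24 = 5.7146
  age 3: 0.15501 × 81 = 12.5558
R₀ = 0.0000 + 5.7146 + 12.5558 = 18.2705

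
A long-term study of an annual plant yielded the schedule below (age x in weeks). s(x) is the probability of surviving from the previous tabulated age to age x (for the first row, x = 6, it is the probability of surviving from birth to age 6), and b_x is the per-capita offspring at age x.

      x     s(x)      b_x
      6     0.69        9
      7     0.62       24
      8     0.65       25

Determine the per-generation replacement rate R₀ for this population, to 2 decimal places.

23.43

Survivorship from birth: l_x = s_6·s_7·…·s_x.
  l_6 = 0.69000
  l_7 = 0.42780
  l_8 = 0.27807
R₀ = Σ l_x b_x:
  age 6: 0.69000 × 9 = 6.2100
  age 7: 0.42780 × 24 = 10.2672
  age 8: 0.27807 × 25 = 6.9517
R₀ = 6.2100 + 10.2672 + 6.9517 = 23.4290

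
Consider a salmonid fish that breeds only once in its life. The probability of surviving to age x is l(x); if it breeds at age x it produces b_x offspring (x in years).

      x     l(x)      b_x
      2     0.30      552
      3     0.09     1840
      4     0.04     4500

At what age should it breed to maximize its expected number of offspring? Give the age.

4

Expected offspring if breeding at age x = l(x) × b_x:
  age 2: 0.30 × 552 = 165.600
  age 3: 0.09 × 1840 = 165.600
  age 4: 0.04 × 4500 = 180.000
Maximum at age 4 (180.000).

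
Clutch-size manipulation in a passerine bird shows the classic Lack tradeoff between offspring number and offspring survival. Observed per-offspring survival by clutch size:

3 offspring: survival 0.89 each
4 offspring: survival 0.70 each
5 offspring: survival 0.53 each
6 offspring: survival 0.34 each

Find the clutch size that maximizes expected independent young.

4

Expected independent young = c × s(c):
  c=3: 3 × 0.89 = 2.670
  c=4: 4 × 0.70 = 2.800
  c=5: 5 × 0.53 = 2.650
  c=6: 6 × 0.34 = 2.040
Maximum at c = 4 (2.800 independent young).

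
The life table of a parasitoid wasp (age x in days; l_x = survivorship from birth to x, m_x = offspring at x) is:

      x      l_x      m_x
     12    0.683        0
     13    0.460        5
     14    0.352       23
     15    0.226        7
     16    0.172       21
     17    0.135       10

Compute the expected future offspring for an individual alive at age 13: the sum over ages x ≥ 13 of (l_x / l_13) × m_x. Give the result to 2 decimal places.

36.83

l_13 = 0.460. Conditional survival from age 13 to x is l_x / l_13.
  x=13: (0.460/0.460) × 5 = 5.0000
  x=14: (0.352/0.460) × 23 = 17.6000
  x=15: (0.226/0.460) × 7 = 3.4391
  x=16: (0.172/0.460) × 21 = 7.8522
  x=17: (0.135/0.460) × 10 = 2.9348
Sum = 5.0000 + 17.6000 + 3.4391 + 7.8522 + 2.9348 = 36.8261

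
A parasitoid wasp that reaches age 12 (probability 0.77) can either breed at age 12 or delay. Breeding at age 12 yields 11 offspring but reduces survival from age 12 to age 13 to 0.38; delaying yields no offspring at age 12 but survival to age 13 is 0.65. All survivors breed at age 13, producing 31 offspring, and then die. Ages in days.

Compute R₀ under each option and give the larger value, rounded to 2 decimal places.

17.54

breed at age 12: R₀ = 0.77 × (11 + 0.38 × 31) = 0.77 × 22.7800 = 17.5406
delay to age 13: R₀ = 0.77 × (0.65 × 31) = 0.77 × 20.1500 = 15.5155
Higher: breed at age 12 (17.5406).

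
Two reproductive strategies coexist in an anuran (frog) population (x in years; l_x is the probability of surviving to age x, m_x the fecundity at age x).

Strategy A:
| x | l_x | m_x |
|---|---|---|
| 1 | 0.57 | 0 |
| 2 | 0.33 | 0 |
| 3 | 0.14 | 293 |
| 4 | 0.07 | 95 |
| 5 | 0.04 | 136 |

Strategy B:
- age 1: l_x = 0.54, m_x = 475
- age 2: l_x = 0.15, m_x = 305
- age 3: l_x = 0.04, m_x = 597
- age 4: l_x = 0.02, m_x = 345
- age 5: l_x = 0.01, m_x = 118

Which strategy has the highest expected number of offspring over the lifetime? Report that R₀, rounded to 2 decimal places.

Strategy A: R₀ = 0.57×0 + 0.33×0 + 0.14×293 + 0.07×95 + 0.04×136 = 53.1100
Strategy B: R₀ = 0.54×475 + 0.15×305 + 0.04×597 + 0.02×345 + 0.01×118 = 334.2100
Highest R₀: strategy B with 334.2100.

334.21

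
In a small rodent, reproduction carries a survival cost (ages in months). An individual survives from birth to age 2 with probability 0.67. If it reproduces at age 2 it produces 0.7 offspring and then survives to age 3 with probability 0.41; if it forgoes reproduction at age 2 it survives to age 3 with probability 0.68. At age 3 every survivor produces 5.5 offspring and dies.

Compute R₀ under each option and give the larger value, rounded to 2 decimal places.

2.51

breed at age 2: R₀ = 0.67 × (0.7 + 0.41 × 5.5) = 0.67 × 2.9550 = 1.9799
delay to age 3: R₀ = 0.67 × (0.68 × 5.5) = 0.67 × 3.7400 = 2.5058
Higher: delay to age 3 (2.5058).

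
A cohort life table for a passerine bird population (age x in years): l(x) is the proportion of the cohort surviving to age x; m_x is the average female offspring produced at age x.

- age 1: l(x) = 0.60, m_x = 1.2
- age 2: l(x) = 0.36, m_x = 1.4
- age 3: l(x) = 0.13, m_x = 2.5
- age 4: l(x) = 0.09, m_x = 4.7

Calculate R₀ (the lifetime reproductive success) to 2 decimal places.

R₀ = Σ l(x) m_x:
  age 1: 0.60 × 1.2 = 0.7200
  age 2: 0.36 × 1.4 = 0.5040
  age 3: 0.13 × 2.5 = 0.3250
  age 4: 0.09 × 4.7 = 0.4230
R₀ = 0.7200 + 0.5040 + 0.3250 + 0.4230 = 1.9720

1.97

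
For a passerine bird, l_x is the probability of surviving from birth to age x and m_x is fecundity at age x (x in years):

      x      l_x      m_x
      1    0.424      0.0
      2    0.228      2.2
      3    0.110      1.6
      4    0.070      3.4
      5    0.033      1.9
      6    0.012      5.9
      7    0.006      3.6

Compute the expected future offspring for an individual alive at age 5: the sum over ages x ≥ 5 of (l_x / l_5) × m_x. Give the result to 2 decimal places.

4.70

l_5 = 0.033. Conditional survival from age 5 to x is l_x / l_5.
  x=5: (0.033/0.033) × 1.9 = 1.9000
  x=6: (0.012/0.033) × 5.9 = 2.1455
  x=7: (0.006/0.033) × 3.6 = 0.6545
Sum = 1.9000 + 2.1455 + 0.6545 = 4.7000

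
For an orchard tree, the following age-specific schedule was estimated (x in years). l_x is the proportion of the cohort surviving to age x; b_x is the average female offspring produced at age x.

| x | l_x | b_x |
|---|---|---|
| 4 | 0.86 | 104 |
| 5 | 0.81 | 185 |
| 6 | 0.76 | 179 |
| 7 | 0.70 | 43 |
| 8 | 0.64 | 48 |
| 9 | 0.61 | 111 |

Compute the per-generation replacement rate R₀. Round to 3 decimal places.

503.860

R₀ = Σ l_x b_x:
  age 4: 0.86 × 104 = 89.4400
  age 5: 0.81 × 185 = 149.8500
  age 6: 0.76 × 179 = 136.0400
  age 7: 0.70 × 43 = 30.1000
  age 8: 0.64 × 48 = 30.7200
  age 9: 0.61 × 111 = 67.7100
R₀ = 89.4400 + 149.8500 + 136.0400 + 30.1000 + 30.7200 + 67.7100 = 503.8600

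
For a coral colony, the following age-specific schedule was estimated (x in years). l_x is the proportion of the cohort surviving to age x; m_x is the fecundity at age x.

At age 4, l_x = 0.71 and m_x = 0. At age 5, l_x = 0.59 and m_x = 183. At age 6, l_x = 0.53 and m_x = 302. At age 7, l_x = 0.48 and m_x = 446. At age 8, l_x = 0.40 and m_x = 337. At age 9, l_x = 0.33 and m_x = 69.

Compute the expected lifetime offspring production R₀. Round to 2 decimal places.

R₀ = Σ l_x m_x:
  age 4: 0.71 × 0 = 0.0000
  age 5: 0.59 × 183 = 107.9700
  age 6: 0.53 × 302 = 160.0600
  age 7: 0.48 × 446 = 214.0800
  age 8: 0.40 × 337 = 134.8000
  age 9: 0.33 × 69 = 22.7700
R₀ = 0.0000 + 107.9700 + 160.0600 + 214.0800 + 134.8000 + 22.7700 = 639.6800

639.68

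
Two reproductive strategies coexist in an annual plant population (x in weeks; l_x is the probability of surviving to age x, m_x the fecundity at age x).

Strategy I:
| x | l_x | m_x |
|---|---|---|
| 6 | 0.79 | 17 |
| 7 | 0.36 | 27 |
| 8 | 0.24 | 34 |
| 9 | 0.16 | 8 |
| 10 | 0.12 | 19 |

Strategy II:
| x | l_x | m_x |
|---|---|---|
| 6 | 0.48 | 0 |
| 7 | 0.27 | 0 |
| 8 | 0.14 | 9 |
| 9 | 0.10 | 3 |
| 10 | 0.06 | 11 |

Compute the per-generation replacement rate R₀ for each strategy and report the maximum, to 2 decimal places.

34.87

Strategy I: R₀ = 0.79×17 + 0.36×27 + 0.24×34 + 0.16×8 + 0.12×19 = 34.8700
Strategy II: R₀ = 0.48×0 + 0.27×0 + 0.14×9 + 0.10×3 + 0.06×11 = 2.2200
Highest R₀: strategy I with 34.8700.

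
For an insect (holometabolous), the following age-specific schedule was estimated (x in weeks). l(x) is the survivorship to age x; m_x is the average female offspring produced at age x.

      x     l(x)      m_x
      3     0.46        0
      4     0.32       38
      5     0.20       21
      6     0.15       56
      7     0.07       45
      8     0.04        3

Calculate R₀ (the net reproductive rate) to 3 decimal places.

R₀ = Σ l(x) m_x:
  age 3: 0.46 × 0 = 0.0000
  age 4: 0.32 × 38 = 12.1600
  age 5: 0.20 × 21 = 4.2000
  age 6: 0.15 × 56 = 8.4000
  age 7: 0.07 × 45 = 3.1500
  age 8: 0.04 × 3 = 0.1200
R₀ = 0.0000 + 12.1600 + 4.2000 + 8.4000 + 3.1500 + 0.1200 = 28.0300

28.030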